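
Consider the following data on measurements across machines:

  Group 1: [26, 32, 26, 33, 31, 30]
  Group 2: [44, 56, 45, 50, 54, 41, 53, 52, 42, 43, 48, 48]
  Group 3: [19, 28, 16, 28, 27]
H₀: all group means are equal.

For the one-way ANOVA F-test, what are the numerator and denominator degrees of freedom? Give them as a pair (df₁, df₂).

degrees of freedom = [2, 20]

k = 3 groups, N = 23 total
df = (k−1, N−k) = (3−1, 23−3) = (2, 20)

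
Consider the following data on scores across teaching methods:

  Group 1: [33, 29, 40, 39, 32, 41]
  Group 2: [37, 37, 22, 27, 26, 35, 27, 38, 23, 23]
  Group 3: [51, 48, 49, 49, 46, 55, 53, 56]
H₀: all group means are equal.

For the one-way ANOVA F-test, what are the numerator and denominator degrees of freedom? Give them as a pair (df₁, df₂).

k = 3 groups, N = 24 total
df = (k−1, N−k) = (3−1, 24−3) = (2, 21)

degrees of freedom = [2, 21]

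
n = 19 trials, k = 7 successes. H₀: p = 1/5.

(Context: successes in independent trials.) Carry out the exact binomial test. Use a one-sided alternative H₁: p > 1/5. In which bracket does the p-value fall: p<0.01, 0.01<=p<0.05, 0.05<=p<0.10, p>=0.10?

Exact binomial: n=19, k=7, p₀=1/5=0.2000
P(X≥7) from Σ C(n,i)·p₀^i·(1−p₀)^(n−i)
p-value (one-sided, H₁ greater) = 0.06760
→ bracket: 0.05<=p<0.10

p-value bracket: 0.05<=p<0.10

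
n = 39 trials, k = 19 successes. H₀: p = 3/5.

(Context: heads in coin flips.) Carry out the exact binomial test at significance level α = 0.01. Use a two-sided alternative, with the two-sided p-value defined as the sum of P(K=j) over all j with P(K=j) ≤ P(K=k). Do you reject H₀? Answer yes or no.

Exact binomial: n=39, k=19, p₀=3/5=0.6000
P(X=j) = C(n,j)·p₀^j·(1−p₀)^(n−j); p = Σ P(X=j) over j with P(X=j) ≤ P(X=19)
p-value (two-sided) = 0.19028
At α=0.01: p ≥ α → fail to reject H₀

reject H₀: no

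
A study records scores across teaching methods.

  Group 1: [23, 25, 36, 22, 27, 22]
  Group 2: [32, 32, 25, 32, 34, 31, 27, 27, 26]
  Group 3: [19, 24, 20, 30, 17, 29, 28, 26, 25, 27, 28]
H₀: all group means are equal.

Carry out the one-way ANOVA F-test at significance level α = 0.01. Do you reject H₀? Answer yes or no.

reject H₀: no

Group means [25.83, 29.56, 24.82], grand mean 26.692
SSB = Σnᵢ(x̄ᵢ−x̄)² = 116.847; SSW = ΣΣ(x−x̄ᵢ)² = 418.692
MSB = 116.847/2 = 58.4233; MSW = 418.692/23 = 18.2040
F = MSB/MSW = 3.2094
df = (2, 23)
p-value (upper-tail) = 0.05898
At α=0.01: p ≥ α → fail to reject H₀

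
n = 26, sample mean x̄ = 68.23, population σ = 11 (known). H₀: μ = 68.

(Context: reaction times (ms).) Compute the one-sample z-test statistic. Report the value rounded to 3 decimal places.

SE = σ/√n = 11/√26 = 2.1573
z = (x̄−μ₀)/SE = (68.23−68)/2.1573 = 0.1066

test statistic = 0.107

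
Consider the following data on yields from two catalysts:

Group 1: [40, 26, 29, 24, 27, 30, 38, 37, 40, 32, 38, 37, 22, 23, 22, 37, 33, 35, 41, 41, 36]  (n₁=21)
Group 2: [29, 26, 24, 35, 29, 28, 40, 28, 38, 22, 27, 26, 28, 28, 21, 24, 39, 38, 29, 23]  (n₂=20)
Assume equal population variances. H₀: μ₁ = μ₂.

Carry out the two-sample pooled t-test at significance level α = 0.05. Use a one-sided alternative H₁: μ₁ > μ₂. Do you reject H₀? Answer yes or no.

reject H₀: yes

x̄₁=32.762, s₁=6.595, n₁=21
x̄₂=29.100, s₂=5.821, n₂=20
s_p² = [20·6.595² + 19·5.821²]/39 = 38.8105
SE = √(s_p²·(1/21+1/20)) = 1.9464
t = (32.762−29.100)/1.9464 = 1.8813
df = 39
p-value (one-sided, H₁ greater) = 0.03370
At α=0.05: p < α → reject H₀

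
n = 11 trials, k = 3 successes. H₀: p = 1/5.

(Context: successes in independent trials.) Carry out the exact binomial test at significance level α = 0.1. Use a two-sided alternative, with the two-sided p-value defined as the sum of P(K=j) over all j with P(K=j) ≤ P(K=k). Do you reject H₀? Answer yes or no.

reject H₀: no

Exact binomial: n=11, k=3, p₀=1/5=0.2000
P(X=j) = C(n,j)·p₀^j·(1−p₀)^(n−j); p = Σ P(X=j) over j with P(X=j) ≤ P(X=3)
p-value (two-sided) = 0.46850
At α=0.1: p ≥ α → fail to reject H₀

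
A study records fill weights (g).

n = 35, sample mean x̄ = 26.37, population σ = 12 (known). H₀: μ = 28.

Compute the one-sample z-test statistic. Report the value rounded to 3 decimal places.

SE = σ/√n = 12/√35 = 2.0284
z = (x̄−μ₀)/SE = (26.37−28)/2.0284 = -0.8036

test statistic = -0.804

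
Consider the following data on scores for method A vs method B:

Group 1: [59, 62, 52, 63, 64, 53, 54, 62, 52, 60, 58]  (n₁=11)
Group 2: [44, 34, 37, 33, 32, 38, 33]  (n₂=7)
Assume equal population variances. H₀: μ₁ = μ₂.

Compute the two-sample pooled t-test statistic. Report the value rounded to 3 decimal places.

x̄₁=58.091, s₁=4.592, n₁=11
x̄₂=35.857, s₂=4.220, n₂=7
s_p² = [10·4.592² + 6·4.220²]/16 = 19.8604
SE = √(s_p²·(1/11+1/7)) = 2.1547
t = (58.091−35.857)/2.1547 = 10.3188
df = 16

test statistic = 10.319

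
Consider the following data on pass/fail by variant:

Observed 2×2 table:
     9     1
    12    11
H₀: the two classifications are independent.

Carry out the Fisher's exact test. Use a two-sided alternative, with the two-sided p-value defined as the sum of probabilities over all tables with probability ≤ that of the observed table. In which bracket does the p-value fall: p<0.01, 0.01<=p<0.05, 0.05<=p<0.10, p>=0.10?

p-value bracket: 0.05<=p<0.10

Margins: r₁=10, r₂=23, c₁=21, c₂=12, n=33
p_obs = C(10,9)·C(23,12)/C(33,21); sum pmf over tables with pmf ≤ p_obs
p-value (two-sided) = 0.05447
→ bracket: 0.05<=p<0.10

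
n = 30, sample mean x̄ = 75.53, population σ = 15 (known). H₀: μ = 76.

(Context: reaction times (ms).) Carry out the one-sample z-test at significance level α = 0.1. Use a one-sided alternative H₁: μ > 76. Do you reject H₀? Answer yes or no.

reject H₀: no

SE = σ/√n = 15/√30 = 2.7386
z = (x̄−μ₀)/SE = (75.53−76)/2.7386 = -0.1716
p-value (one-sided, H₁ greater) = 0.56813
At α=0.1: p ≥ α → fail to reject H₀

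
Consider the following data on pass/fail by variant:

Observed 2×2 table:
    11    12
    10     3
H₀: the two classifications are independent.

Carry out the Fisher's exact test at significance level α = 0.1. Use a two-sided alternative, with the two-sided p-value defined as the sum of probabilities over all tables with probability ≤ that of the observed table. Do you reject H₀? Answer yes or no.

reject H₀: no

Margins: r₁=23, r₂=13, c₁=21, c₂=15, n=36
p_obs = C(23,11)·C(13,10)/C(36,21); sum pmf over tables with pmf ≤ p_obs
p-value (two-sided) = 0.15896
At α=0.1: p ≥ α → fail to reject H₀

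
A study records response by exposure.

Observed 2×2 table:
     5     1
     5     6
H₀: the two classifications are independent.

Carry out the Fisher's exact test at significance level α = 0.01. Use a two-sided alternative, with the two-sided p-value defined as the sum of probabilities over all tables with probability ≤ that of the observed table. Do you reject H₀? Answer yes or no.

reject H₀: no

Margins: r₁=6, r₂=11, c₁=10, c₂=7, n=17
p_obs = C(6,5)·C(11,5)/C(17,10); sum pmf over tables with pmf ≤ p_obs
p-value (two-sided) = 0.30430
At α=0.01: p ≥ α → fail to reject H₀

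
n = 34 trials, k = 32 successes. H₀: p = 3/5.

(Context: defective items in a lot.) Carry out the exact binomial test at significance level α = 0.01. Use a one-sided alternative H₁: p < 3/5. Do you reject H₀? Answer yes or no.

reject H₀: no

Exact binomial: n=34, k=32, p₀=3/5=0.6000
P(X≤32) from Σ C(n,i)·p₀^i·(1−p₀)^(n−i)
p-value (one-sided, H₁ less) = 1.00000
At α=0.01: p ≥ α → fail to reject H₀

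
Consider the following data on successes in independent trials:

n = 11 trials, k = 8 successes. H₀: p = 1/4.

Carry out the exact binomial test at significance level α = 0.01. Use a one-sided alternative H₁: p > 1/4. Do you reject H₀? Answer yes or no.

reject H₀: yes

Exact binomial: n=11, k=8, p₀=1/4=0.2500
P(X≥8) from Σ C(n,i)·p₀^i·(1−p₀)^(n−i)
p-value (one-sided, H₁ greater) = 0.00119
At α=0.01: p < α → reject H₀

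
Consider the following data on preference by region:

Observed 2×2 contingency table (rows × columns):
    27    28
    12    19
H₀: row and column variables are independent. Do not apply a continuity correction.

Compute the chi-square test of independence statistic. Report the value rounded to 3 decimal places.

test statistic = 0.862

Row totals [55, 31], col totals [39, 47], n=86
χ² = (27−24.94)²/24.94 + (28−30.06)²/30.06 + (12−14.06)²/14.06 + (19−16.94)²/16.94 = 0.8621
df = 1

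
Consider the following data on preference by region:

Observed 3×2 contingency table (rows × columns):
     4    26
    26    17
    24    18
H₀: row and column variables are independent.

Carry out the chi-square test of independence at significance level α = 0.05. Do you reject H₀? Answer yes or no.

Row totals [30, 43, 42], col totals [54, 61], n=115
χ² = (4−14.09)²/14.09 + (26−15.91)²/15.91 + (26−20.19)²/20.19 + (17−22.81)²/22.81 + (24−19.72)²/19.72 + (18−22.28)²/22.28 = 18.5167
df = 2
p-value (upper-tail) = 0.00010
At α=0.05: p < α → reject H₀

reject H₀: yes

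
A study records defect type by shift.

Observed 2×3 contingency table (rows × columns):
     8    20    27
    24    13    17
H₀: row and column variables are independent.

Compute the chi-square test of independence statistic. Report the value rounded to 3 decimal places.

Row totals [55, 54], col totals [32, 33, 44], n=109
χ² = (8−16.15)²/16.15 + (20−16.65)²/16.65 + (27−22.20)²/22.20 + (24−15.85)²/15.85 + (13−16.35)²/16.35 + (17−21.80)²/21.80 = 11.7494
df = 2

test statistic = 11.749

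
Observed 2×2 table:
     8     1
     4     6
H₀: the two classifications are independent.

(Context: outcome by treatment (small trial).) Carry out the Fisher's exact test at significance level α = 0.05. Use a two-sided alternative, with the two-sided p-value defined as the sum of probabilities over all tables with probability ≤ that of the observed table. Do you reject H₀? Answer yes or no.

Margins: r₁=9, r₂=10, c₁=12, c₂=7, n=19
p_obs = C(9,8)·C(10,4)/C(19,12); sum pmf over tables with pmf ≤ p_obs
p-value (two-sided) = 0.05728
At α=0.05: p ≥ α → fail to reject H₀

reject H₀: no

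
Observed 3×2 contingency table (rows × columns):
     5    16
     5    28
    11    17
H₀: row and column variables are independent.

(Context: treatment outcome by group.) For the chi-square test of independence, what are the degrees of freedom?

degrees of freedom = 2

df = (r−1)(c−1) = (3−1)·(2−1) = 2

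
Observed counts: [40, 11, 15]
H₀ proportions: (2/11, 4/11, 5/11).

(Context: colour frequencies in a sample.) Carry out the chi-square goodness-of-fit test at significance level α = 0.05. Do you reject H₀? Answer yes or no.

reject H₀: yes

n = 66; E_i = n·p_i = [12.00, 24.00, 30.00]
χ² = (40−12.00)²/12.00 + (11−24.00)²/24.00 + (15−30.00)²/30.00 = 79.8750
df = 2
p-value (upper-tail) = 0.00000
At α=0.05: p < α → reject H₀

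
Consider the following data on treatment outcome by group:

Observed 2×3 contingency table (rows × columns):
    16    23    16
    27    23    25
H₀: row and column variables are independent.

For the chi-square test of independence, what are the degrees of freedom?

degrees of freedom = 2

df = (r−1)(c−1) = (2−1)·(3−1) = 2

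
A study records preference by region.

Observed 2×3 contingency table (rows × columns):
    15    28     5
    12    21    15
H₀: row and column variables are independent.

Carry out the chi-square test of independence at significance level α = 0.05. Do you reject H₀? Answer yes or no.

Row totals [48, 48], col totals [27, 49, 20], n=96
χ² = (15−13.50)²/13.50 + (28−24.50)²/24.50 + (5−10.00)²/10.00 + (12−13.50)²/13.50 + (21−24.50)²/24.50 + (15−10.00)²/10.00 = 6.3333
df = 2
p-value (upper-tail) = 0.04214
At α=0.05: p < α → reject H₀

reject H₀: yes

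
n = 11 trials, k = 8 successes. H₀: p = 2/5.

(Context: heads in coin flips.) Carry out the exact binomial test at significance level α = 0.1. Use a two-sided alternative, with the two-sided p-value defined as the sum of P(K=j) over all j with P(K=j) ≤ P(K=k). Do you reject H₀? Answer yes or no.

reject H₀: yes

Exact binomial: n=11, k=8, p₀=2/5=0.4000
P(X=j) = C(n,j)·p₀^j·(1−p₀)^(n−j); p = Σ P(X=j) over j with P(X=j) ≤ P(X=8)
p-value (two-sided) = 0.03291
At α=0.1: p < α → reject H₀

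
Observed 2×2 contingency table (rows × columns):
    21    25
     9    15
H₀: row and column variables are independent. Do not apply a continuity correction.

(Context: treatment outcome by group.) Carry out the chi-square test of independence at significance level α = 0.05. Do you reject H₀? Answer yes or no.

reject H₀: no

Row totals [46, 24], col totals [30, 40], n=70
χ² = (21−19.71)²/19.71 + (25−26.29)²/26.29 + (9−10.29)²/10.29 + (15−13.71)²/13.71 = 0.4280
df = 1
p-value (upper-tail) = 0.51298
At α=0.05: p ≥ α → fail to reject H₀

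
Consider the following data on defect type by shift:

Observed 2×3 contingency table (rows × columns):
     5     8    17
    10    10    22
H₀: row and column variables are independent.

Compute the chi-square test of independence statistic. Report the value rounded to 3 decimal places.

test statistic = 0.545

Row totals [30, 42], col totals [15, 18, 39], n=72
χ² = (5−6.25)²/6.25 + (8−7.50)²/7.50 + (17−16.25)²/16.25 + (10−8.75)²/8.75 + (10−10.50)²/10.50 + (22−22.75)²/22.75 = 0.5451
df = 2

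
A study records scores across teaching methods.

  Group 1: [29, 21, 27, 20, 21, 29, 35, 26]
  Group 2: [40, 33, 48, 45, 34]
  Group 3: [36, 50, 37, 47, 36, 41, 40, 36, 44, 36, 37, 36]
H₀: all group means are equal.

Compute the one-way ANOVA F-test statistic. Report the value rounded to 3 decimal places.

test statistic = 18.215

Group means [26.00, 40.00, 39.67], grand mean 35.360
SSB = Σnᵢ(x̄ᵢ−x̄)² = 1031.093; SSW = ΣΣ(x−x̄ᵢ)² = 622.667
MSB = 1031.093/2 = 515.5467; MSW = 622.667/22 = 28.3030
F = MSB/MSW = 18.2152
df = (2, 22)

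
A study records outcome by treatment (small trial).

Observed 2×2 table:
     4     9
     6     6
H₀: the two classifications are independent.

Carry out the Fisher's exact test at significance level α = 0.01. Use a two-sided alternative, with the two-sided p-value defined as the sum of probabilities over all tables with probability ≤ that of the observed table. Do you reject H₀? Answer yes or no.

reject H₀: no

Margins: r₁=13, r₂=12, c₁=10, c₂=15, n=25
p_obs = C(13,4)·C(12,6)/C(25,10); sum pmf over tables with pmf ≤ p_obs
p-value (two-sided) = 0.42831
At α=0.01: p ≥ α → fail to reject H₀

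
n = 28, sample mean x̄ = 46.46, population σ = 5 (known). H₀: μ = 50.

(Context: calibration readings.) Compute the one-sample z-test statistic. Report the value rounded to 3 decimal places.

SE = σ/√n = 5/√28 = 0.9449
z = (x̄−μ₀)/SE = (46.46−50)/0.9449 = -3.7464

test statistic = -3.746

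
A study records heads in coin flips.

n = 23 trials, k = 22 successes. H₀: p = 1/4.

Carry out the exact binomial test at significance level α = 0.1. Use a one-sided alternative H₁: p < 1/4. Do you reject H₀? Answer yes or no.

reject H₀: no

Exact binomial: n=23, k=22, p₀=1/4=0.2500
P(X≤22) from Σ C(n,i)·p₀^i·(1−p₀)^(n−i)
p-value (one-sided, H₁ less) = 1.00000
At α=0.1: p ≥ α → fail to reject H₀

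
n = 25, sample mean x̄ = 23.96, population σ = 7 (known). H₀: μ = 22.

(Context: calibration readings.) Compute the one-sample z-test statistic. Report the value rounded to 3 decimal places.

test statistic = 1.400

SE = σ/√n = 7/√25 = 1.4000
z = (x̄−μ₀)/SE = (23.96−22)/1.4000 = 1.4000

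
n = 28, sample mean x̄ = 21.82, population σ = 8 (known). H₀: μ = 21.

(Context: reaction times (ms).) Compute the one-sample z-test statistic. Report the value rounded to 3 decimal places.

test statistic = 0.542

SE = σ/√n = 8/√28 = 1.5119
z = (x̄−μ₀)/SE = (21.82−21)/1.5119 = 0.5424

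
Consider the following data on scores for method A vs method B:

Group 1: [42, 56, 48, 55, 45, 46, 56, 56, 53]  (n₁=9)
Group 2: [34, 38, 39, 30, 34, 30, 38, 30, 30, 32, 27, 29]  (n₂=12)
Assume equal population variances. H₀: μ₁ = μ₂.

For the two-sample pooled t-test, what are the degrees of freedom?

df = n₁ + n₂ − 2 = 9 + 12 − 2 = 19

degrees of freedom = 19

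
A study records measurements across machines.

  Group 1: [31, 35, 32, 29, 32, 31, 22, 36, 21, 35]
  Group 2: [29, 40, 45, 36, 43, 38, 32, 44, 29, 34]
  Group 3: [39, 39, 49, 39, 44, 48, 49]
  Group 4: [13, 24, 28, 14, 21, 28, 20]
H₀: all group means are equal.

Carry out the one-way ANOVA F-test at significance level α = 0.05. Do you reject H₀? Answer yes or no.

reject H₀: yes

Group means [30.40, 37.00, 43.86, 21.14], grand mean 33.206
SSB = Σnᵢ(x̄ᵢ−x̄)² = 2035.445; SSW = ΣΣ(x−x̄ᵢ)² = 924.114
MSB = 2035.445/3 = 678.4815; MSW = 924.114/30 = 30.8038
F = MSB/MSW = 22.0259
df = (3, 30)
p-value (upper-tail) = 0.00000
At α=0.05: p < α → reject H₀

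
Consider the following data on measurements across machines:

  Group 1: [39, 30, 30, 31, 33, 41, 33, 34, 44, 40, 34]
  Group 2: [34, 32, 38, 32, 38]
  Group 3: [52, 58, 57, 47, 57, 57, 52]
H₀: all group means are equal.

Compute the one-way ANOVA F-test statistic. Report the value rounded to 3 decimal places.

test statistic = 48.193

Group means [35.36, 34.80, 54.29], grand mean 41.000
SSB = Σnᵢ(x̄ᵢ−x̄)² = 1777.226; SSW = ΣΣ(x−x̄ᵢ)² = 368.774
MSB = 1777.226/2 = 888.6130; MSW = 368.774/20 = 18.4387
F = MSB/MSW = 48.1928
df = (2, 20)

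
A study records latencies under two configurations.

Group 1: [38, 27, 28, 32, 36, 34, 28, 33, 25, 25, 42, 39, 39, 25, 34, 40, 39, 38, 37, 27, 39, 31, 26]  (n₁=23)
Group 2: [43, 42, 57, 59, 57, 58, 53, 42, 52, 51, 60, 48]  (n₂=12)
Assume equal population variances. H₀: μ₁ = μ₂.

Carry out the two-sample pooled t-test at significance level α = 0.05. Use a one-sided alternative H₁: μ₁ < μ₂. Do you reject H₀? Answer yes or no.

reject H₀: yes

x̄₁=33.130, s₁=5.715, n₁=23
x̄₂=51.833, s₂=6.726, n₂=12
s_p² = [22·5.715² + 11·6.726²]/33 = 36.8568
SE = √(s_p²·(1/23+1/12)) = 2.1619
t = (33.130−51.833)/2.1619 = -8.6511
df = 33
p-value (one-sided, H₁ less) = 0.00000
At α=0.05: p < α → reject H₀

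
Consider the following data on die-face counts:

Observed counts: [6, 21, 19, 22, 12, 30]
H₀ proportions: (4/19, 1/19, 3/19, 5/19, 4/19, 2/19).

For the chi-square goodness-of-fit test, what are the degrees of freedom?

degrees of freedom = 5

df = k − 1 = 6 − 1 = 5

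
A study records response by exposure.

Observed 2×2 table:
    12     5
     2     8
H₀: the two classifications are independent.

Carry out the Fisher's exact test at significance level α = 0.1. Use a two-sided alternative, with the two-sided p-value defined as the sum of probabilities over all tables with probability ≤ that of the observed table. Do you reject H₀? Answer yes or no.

reject H₀: yes

Margins: r₁=17, r₂=10, c₁=14, c₂=13, n=27
p_obs = C(17,12)·C(10,2)/C(27,14); sum pmf over tables with pmf ≤ p_obs
p-value (two-sided) = 0.01831
At α=0.1: p < α → reject H₀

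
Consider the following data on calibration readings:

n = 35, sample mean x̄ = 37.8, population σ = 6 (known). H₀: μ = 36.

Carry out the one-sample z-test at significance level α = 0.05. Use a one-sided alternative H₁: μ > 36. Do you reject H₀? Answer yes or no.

reject H₀: yes

SE = σ/√n = 6/√35 = 1.0142
z = (x̄−μ₀)/SE = (37.8−36)/1.0142 = 1.7748
p-value (one-sided, H₁ greater) = 0.03796
At α=0.05: p < α → reject H₀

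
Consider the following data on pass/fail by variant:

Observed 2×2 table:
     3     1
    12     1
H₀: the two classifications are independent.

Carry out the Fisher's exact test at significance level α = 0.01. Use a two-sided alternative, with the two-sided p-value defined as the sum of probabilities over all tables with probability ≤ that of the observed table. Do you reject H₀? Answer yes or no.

reject H₀: no

Margins: r₁=4, r₂=13, c₁=15, c₂=2, n=17
p_obs = C(4,3)·C(13,12)/C(17,15); sum pmf over tables with pmf ≤ p_obs
p-value (two-sided) = 0.42647
At α=0.01: p ≥ α → fail to reject H₀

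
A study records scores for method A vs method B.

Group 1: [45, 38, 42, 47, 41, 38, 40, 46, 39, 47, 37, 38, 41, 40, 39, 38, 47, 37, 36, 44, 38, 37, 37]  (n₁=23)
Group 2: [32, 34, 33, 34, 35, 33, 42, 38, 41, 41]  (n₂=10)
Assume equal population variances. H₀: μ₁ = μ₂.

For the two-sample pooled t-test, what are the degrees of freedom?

degrees of freedom = 31

df = n₁ + n₂ − 2 = 23 + 10 − 2 = 31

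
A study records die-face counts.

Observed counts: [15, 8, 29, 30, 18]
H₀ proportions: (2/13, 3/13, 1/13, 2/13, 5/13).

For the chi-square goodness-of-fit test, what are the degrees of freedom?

degrees of freedom = 4

df = k − 1 = 5 − 1 = 4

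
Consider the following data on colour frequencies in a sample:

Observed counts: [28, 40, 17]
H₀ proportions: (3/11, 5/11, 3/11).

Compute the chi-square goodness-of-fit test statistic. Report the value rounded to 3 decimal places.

n = 85; E_i = n·p_i = [23.18, 38.64, 23.18]
χ² = (28−23.18)²/23.18 + (40−38.64)²/38.64 + (17−23.18)²/23.18 = 2.6980
df = 2

test statistic = 2.698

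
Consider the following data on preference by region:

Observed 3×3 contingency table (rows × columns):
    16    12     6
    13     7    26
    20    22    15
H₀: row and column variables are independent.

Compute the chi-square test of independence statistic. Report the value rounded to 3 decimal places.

test statistic = 17.457

Row totals [34, 46, 57], col totals [49, 41, 47], n=137
χ² = (16−12.16)²/12.16 + (12−10.18)²/10.18 + (6−11.66)²/11.66 + (13−16.45)²/16.45 + (7−13.77)²/13.77 + (26−15.78)²/15.78 + (20−20.39)²/20.39 + (22−17.06)²/17.06 + (15−19.55)²/19.55 = 17.4574
df = 4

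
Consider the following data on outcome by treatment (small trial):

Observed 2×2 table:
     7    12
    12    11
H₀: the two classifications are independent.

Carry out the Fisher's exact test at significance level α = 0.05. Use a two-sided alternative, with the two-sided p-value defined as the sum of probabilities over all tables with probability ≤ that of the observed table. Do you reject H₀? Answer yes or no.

Margins: r₁=19, r₂=23, c₁=19, c₂=23, n=42
p_obs = C(19,7)·C(23,12)/C(42,19); sum pmf over tables with pmf ≤ p_obs
p-value (two-sided) = 0.36574
At α=0.05: p ≥ α → fail to reject H₀

reject H₀: no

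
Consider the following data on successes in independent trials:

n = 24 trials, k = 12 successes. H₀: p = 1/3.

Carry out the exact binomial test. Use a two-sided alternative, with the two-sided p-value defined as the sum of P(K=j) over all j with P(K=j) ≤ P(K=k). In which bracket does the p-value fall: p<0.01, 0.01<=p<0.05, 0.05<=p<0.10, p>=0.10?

p-value bracket: 0.05<=p<0.10

Exact binomial: n=24, k=12, p₀=1/3=0.3333
P(X=j) = C(n,j)·p₀^j·(1−p₀)^(n−j); p = Σ P(X=j) over j with P(X=j) ≤ P(X=12)
p-value (two-sided) = 0.08756
→ bracket: 0.05<=p<0.10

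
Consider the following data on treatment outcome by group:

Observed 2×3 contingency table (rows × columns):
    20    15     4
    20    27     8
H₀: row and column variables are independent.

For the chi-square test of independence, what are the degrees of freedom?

degrees of freedom = 2

df = (r−1)(c−1) = (2−1)·(3−1) = 2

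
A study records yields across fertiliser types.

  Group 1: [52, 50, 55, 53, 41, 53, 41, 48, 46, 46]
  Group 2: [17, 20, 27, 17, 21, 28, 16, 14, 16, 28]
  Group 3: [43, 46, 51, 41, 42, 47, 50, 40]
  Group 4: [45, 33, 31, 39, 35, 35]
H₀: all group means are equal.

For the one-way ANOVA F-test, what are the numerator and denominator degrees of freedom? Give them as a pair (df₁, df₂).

degrees of freedom = [3, 30]

k = 4 groups, N = 34 total
df = (k−1, N−k) = (4−1, 34−4) = (3, 30)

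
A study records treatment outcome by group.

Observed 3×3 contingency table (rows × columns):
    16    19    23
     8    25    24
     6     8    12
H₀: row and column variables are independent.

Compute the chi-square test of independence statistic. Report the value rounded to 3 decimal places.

test statistic = 3.996

Row totals [58, 57, 26], col totals [30, 52, 59], n=141
χ² = (16−12.34)²/12.34 + (19−21.39)²/21.39 + (23−24.27)²/24.27 + (8−12.13)²/12.13 + (25−21.02)²/21.02 + (24−23.85)²/23.85 + (6−5.53)²/5.53 + (8−9.59)²/9.59 + (12−10.88)²/10.88 = 3.9958
df = 4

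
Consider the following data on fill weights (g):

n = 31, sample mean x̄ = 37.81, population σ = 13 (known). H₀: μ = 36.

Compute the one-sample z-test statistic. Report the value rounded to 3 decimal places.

SE = σ/√n = 13/√31 = 2.3349
z = (x̄−μ₀)/SE = (37.81−36)/2.3349 = 0.7752

test statistic = 0.775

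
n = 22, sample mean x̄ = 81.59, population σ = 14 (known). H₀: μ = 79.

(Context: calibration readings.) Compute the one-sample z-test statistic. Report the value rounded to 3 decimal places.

test statistic = 0.868

SE = σ/√n = 14/√22 = 2.9848
z = (x̄−μ₀)/SE = (81.59−79)/2.9848 = 0.8677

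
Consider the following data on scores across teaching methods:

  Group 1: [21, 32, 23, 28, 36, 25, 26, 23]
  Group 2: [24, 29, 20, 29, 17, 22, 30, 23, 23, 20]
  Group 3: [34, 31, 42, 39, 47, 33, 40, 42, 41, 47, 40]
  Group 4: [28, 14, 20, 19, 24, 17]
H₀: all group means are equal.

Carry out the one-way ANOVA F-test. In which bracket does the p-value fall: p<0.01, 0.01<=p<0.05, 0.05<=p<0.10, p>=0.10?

p-value bracket: p<0.01

Group means [26.75, 23.70, 39.64, 20.33], grand mean 28.829
SSB = Σnᵢ(x̄ᵢ−x̄)² = 2015.493; SSW = ΣΣ(x−x̄ᵢ)² = 749.479
MSB = 2015.493/3 = 671.8309; MSW = 749.479/31 = 24.1767
F = MSB/MSW = 27.7883
df = (3, 31)
p-value (upper-tail) = 0.00000
→ bracket: p<0.01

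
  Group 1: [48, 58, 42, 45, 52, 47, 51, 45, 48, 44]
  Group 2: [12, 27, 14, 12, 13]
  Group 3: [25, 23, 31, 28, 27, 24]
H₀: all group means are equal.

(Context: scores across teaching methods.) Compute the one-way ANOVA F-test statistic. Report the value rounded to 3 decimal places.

Group means [48.00, 15.60, 26.33], grand mean 34.095
SSB = Σnᵢ(x̄ᵢ−x̄)² = 4005.276; SSW = ΣΣ(x−x̄ᵢ)² = 404.533
MSB = 4005.276/2 = 2002.6381; MSW = 404.533/18 = 22.4741
F = MSB/MSW = 89.1088
df = (2, 18)

test statistic = 89.109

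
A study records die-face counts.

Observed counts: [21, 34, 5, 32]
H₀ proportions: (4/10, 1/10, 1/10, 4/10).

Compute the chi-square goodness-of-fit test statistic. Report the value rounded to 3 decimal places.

n = 92; E_i = n·p_i = [36.80, 9.20, 9.20, 36.80]
χ² = (21−36.80)²/36.80 + (34−9.20)²/9.20 + (5−9.20)²/9.20 + (32−36.80)²/36.80 = 76.1793
df = 3

test statistic = 76.179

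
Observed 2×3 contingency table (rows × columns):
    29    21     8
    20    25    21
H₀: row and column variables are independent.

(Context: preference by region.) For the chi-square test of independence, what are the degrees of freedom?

degrees of freedom = 2

df = (r−1)(c−1) = (2−1)·(3−1) = 2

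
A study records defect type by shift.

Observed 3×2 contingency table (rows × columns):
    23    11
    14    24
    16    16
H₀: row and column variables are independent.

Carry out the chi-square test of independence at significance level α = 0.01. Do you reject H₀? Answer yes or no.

Row totals [34, 38, 32], col totals [53, 51], n=104
χ² = (23−17.33)²/17.33 + (11−16.67)²/16.67 + (14−19.37)²/19.37 + (24−18.63)²/18.63 + (16−16.31)²/16.31 + (16−15.69)²/15.69 = 6.8309
df = 2
p-value (upper-tail) = 0.03286
At α=0.01: p ≥ α → fail to reject H₀

reject H₀: no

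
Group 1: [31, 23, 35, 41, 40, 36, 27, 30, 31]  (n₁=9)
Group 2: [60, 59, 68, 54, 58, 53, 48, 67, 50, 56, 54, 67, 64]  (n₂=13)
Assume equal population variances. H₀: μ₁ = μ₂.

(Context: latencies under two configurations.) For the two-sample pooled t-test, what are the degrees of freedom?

df = n₁ + n₂ − 2 = 9 + 13 − 2 = 20

degrees of freedom = 20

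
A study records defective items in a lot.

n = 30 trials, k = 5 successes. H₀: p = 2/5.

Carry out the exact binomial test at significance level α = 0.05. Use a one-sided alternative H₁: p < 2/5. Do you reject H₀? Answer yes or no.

reject H₀: yes

Exact binomial: n=30, k=5, p₀=2/5=0.4000
P(X≤5) from Σ C(n,i)·p₀^i·(1−p₀)^(n−i)
p-value (one-sided, H₁ less) = 0.00566
At α=0.05: p < α → reject H₀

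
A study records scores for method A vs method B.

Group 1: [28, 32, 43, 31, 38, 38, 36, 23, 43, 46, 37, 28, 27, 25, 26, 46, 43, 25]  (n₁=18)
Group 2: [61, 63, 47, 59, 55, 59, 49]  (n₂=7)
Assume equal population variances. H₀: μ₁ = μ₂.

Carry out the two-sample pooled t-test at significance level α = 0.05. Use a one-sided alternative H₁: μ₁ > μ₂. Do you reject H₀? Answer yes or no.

reject H₀: no

x̄₁=34.167, s₁=7.883, n₁=18
x̄₂=56.143, s₂=6.094, n₂=7
s_p² = [17·7.883² + 6·6.094²]/23 = 55.6242
SE = √(s_p²·(1/18+1/7)) = 3.3221
t = (34.167−56.143)/3.3221 = -6.6151
df = 23
p-value (one-sided, H₁ greater) = 1.00000
At α=0.05: p ≥ α → fail to reject H₀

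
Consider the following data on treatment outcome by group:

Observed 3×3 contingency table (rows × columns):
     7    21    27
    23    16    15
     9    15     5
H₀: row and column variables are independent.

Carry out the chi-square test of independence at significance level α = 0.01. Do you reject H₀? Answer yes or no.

Row totals [55, 54, 29], col totals [39, 52, 47], n=138
χ² = (7−15.54)²/15.54 + (21−20.72)²/20.72 + (27−18.73)²/18.73 + (23−15.26)²/15.26 + (16−20.35)²/20.35 + (15−18.39)²/18.39 + (9−8.20)²/8.20 + (15−10.93)²/10.93 + (5−9.88)²/9.88 = 17.8328
df = 4
p-value (upper-tail) = 0.00133
At α=0.01: p < α → reject H₀

reject H₀: yes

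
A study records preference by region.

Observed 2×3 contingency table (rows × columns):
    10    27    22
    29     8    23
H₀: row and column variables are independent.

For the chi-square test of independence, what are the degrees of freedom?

degrees of freedom = 2

df = (r−1)(c−1) = (2−1)·(3−1) = 2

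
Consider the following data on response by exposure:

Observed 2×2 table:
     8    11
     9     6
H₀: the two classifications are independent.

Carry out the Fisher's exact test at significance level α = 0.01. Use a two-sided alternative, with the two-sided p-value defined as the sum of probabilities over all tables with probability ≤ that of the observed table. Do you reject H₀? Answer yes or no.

Margins: r₁=19, r₂=15, c₁=17, c₂=17, n=34
p_obs = C(19,8)·C(15,9)/C(34,17); sum pmf over tables with pmf ≤ p_obs
p-value (two-sided) = 0.49053
At α=0.01: p ≥ α → fail to reject H₀

reject H₀: no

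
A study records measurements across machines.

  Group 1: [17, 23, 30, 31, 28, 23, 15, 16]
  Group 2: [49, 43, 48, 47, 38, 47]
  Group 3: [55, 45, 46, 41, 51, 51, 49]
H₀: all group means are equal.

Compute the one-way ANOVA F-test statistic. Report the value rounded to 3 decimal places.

test statistic = 51.889

Group means [22.88, 45.33, 48.29], grand mean 37.762
SSB = Σnᵢ(x̄ᵢ−x̄)² = 2892.173; SSW = ΣΣ(x−x̄ᵢ)² = 501.637
MSB = 2892.173/2 = 1446.0863; MSW = 501.637/18 = 27.8687
F = MSB/MSW = 51.8892
df = (2, 18)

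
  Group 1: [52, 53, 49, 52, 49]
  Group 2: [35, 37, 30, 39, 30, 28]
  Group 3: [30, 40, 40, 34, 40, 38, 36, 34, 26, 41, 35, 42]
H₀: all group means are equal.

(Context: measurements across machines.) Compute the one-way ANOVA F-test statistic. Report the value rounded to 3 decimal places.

Group means [51.00, 33.17, 36.33], grand mean 38.696
SSB = Σnᵢ(x̄ᵢ−x̄)² = 1007.370; SSW = ΣΣ(x−x̄ᵢ)² = 369.500
MSB = 1007.370/2 = 503.6848; MSW = 369.500/20 = 18.4750
F = MSB/MSW = 27.2630
df = (2, 20)

test statistic = 27.263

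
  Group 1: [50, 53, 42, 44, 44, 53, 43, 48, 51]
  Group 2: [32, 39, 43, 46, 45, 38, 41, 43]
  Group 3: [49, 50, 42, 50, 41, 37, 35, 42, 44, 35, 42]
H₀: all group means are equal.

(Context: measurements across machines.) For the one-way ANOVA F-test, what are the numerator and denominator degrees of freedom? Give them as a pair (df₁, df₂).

degrees of freedom = [2, 25]

k = 3 groups, N = 28 total
df = (k−1, N−k) = (3−1, 28−3) = (2, 25)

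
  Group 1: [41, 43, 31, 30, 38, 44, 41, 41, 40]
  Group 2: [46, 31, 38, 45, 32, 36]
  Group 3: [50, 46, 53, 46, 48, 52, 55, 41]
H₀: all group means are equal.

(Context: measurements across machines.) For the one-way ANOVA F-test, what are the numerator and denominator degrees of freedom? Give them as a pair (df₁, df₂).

k = 3 groups, N = 23 total
df = (k−1, N−k) = (3−1, 23−3) = (2, 20)

degrees of freedom = [2, 20]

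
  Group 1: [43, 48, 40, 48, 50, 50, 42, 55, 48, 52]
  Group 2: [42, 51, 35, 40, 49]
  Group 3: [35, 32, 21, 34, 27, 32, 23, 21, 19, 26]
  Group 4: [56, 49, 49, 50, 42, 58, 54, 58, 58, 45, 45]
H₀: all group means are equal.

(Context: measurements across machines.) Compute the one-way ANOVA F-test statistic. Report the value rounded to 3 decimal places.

test statistic = 36.459

Group means [47.60, 43.40, 27.00, 51.27], grand mean 42.417
SSB = Σnᵢ(x̄ᵢ−x̄)² = 3512.968; SSW = ΣΣ(x−x̄ᵢ)² = 1027.782
MSB = 3512.968/3 = 1170.9894; MSW = 1027.782/32 = 32.1182
F = MSB/MSW = 36.4588
df = (3, 32)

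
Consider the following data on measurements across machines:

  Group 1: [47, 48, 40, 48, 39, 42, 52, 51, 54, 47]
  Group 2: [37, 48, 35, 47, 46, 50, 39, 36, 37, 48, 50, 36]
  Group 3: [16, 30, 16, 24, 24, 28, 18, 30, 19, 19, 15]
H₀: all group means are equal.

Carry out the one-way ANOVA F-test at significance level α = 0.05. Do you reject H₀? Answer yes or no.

reject H₀: yes

Group means [46.80, 42.42, 21.73], grand mean 36.848
SSB = Σnᵢ(x̄ᵢ−x̄)² = 3877.544; SSW = ΣΣ(x−x̄ᵢ)² = 974.698
MSB = 3877.544/2 = 1938.7720; MSW = 974.698/30 = 32.4899
F = MSB/MSW = 59.6730
df = (2, 30)
p-value (upper-tail) = 0.00000
At α=0.05: p < α → reject H₀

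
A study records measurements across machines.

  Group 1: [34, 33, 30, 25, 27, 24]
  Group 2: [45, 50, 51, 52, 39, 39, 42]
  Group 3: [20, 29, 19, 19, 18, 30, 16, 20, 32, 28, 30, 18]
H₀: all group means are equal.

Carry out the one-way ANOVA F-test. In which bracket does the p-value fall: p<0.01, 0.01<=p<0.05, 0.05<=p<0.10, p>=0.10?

Group means [28.83, 45.43, 23.25], grand mean 30.800
SSB = Σnᵢ(x̄ᵢ−x̄)² = 2205.202; SSW = ΣΣ(x−x̄ᵢ)² = 664.798
MSB = 2205.202/2 = 1102.6012; MSW = 664.798/22 = 30.2181
F = MSB/MSW = 36.4881
df = (2, 22)
p-value (upper-tail) = 0.00000
→ bracket: p<0.01

p-value bracket: p<0.01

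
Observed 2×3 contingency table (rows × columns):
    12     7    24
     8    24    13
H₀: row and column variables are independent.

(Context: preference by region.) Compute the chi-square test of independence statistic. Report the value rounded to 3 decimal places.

test statistic = 13.354

Row totals [43, 45], col totals [20, 31, 37], n=88
χ² = (12−9.77)²/9.77 + (7−15.15)²/15.15 + (24−18.08)²/18.08 + (8−10.23)²/10.23 + (24−15.85)²/15.85 + (13−18.92)²/18.92 = 13.3543
df = 2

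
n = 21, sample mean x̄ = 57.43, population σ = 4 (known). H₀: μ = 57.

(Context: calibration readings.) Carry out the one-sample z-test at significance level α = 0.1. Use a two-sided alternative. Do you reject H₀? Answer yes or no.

SE = σ/√n = 4/√21 = 0.8729
z = (x̄−μ₀)/SE = (57.43−57)/0.8729 = 0.4926
p-value (two-sided) = 0.62228
At α=0.1: p ≥ α → fail to reject H₀

reject H₀: no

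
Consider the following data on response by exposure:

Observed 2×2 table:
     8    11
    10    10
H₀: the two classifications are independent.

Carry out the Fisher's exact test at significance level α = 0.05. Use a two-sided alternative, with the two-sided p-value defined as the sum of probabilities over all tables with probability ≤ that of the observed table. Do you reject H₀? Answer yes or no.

reject H₀: no

Margins: r₁=19, r₂=20, c₁=18, c₂=21, n=39
p_obs = C(19,8)·C(20,10)/C(39,18); sum pmf over tables with pmf ≤ p_obs
p-value (two-sided) = 0.75119
At α=0.05: p ≥ α → fail to reject H₀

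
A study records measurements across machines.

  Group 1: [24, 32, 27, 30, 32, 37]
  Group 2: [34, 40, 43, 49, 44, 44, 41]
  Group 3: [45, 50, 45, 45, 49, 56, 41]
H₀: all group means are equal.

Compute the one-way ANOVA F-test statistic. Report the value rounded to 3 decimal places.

Group means [30.33, 42.14, 47.29], grand mean 40.400
SSB = Σnᵢ(x̄ᵢ−x̄)² = 961.181; SSW = ΣΣ(x−x̄ᵢ)² = 369.619
MSB = 961.181/2 = 480.5905; MSW = 369.619/17 = 21.7423
F = MSB/MSW = 22.1039
df = (2, 17)

test statistic = 22.104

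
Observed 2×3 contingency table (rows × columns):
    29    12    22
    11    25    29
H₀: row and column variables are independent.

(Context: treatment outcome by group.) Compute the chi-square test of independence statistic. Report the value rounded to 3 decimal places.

test statistic = 13.600

Row totals [63, 65], col totals [40, 37, 51], n=128
χ² = (29−19.69)²/19.69 + (12−18.21)²/18.21 + (22−25.10)²/25.10 + (11−20.31)²/20.31 + (25−18.79)²/18.79 + (29−25.90)²/25.90 = 13.6004
df = 2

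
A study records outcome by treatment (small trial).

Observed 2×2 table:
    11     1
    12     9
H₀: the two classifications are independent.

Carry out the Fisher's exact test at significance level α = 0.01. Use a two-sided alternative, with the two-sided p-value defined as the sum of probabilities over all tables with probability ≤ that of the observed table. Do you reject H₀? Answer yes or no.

reject H₀: no

Margins: r₁=12, r₂=21, c₁=23, c₂=10, n=33
p_obs = C(12,11)·C(21,12)/C(33,23); sum pmf over tables with pmf ≤ p_obs
p-value (two-sided) = 0.05447
At α=0.01: p ≥ α → fail to reject H₀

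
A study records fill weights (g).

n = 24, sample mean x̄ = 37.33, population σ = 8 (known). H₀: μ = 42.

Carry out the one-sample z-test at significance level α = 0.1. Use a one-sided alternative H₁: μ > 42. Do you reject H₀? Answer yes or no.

reject H₀: no

SE = σ/√n = 8/√24 = 1.6330
z = (x̄−μ₀)/SE = (37.33−42)/1.6330 = -2.8598
p-value (one-sided, H₁ greater) = 0.99788
At α=0.1: p ≥ α → fail to reject H₀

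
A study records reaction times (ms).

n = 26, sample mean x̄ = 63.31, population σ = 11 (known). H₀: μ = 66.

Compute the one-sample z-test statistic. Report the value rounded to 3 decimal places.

SE = σ/√n = 11/√26 = 2.1573
z = (x̄−μ₀)/SE = (63.31−66)/2.1573 = -1.2469

test statistic = -1.247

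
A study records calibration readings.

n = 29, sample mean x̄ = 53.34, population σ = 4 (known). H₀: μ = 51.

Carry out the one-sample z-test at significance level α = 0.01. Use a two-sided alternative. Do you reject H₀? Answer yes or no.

SE = σ/√n = 4/√29 = 0.7428
z = (x̄−μ₀)/SE = (53.34−51)/0.7428 = 3.1503
p-value (two-sided) = 0.00163
At α=0.01: p < α → reject H₀

reject H₀: yes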